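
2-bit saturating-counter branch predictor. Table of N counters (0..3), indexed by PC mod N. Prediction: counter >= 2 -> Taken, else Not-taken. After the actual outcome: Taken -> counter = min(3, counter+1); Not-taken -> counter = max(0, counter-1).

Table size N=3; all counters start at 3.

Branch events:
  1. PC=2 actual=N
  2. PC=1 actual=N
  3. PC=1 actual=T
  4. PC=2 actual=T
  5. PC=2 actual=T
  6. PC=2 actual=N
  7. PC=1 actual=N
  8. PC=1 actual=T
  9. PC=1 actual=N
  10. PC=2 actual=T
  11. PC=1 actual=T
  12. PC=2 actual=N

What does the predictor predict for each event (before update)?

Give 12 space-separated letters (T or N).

Ev 1: PC=2 idx=2 pred=T actual=N -> ctr[2]=2
Ev 2: PC=1 idx=1 pred=T actual=N -> ctr[1]=2
Ev 3: PC=1 idx=1 pred=T actual=T -> ctr[1]=3
Ev 4: PC=2 idx=2 pred=T actual=T -> ctr[2]=3
Ev 5: PC=2 idx=2 pred=T actual=T -> ctr[2]=3
Ev 6: PC=2 idx=2 pred=T actual=N -> ctr[2]=2
Ev 7: PC=1 idx=1 pred=T actual=N -> ctr[1]=2
Ev 8: PC=1 idx=1 pred=T actual=T -> ctr[1]=3
Ev 9: PC=1 idx=1 pred=T actual=N -> ctr[1]=2
Ev 10: PC=2 idx=2 pred=T actual=T -> ctr[2]=3
Ev 11: PC=1 idx=1 pred=T actual=T -> ctr[1]=3
Ev 12: PC=2 idx=2 pred=T actual=N -> ctr[2]=2

Answer: T T T T T T T T T T T T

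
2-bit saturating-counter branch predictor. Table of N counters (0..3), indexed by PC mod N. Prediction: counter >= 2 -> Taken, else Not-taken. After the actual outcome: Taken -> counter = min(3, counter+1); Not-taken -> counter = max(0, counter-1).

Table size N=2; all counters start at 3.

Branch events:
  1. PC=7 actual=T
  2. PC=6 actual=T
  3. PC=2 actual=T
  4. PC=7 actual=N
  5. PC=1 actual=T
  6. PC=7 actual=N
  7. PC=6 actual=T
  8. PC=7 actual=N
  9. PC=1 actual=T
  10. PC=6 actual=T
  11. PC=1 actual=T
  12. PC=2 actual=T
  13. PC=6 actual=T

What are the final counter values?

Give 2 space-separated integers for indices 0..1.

Answer: 3 3

Derivation:
Ev 1: PC=7 idx=1 pred=T actual=T -> ctr[1]=3
Ev 2: PC=6 idx=0 pred=T actual=T -> ctr[0]=3
Ev 3: PC=2 idx=0 pred=T actual=T -> ctr[0]=3
Ev 4: PC=7 idx=1 pred=T actual=N -> ctr[1]=2
Ev 5: PC=1 idx=1 pred=T actual=T -> ctr[1]=3
Ev 6: PC=7 idx=1 pred=T actual=N -> ctr[1]=2
Ev 7: PC=6 idx=0 pred=T actual=T -> ctr[0]=3
Ev 8: PC=7 idx=1 pred=T actual=N -> ctr[1]=1
Ev 9: PC=1 idx=1 pred=N actual=T -> ctr[1]=2
Ev 10: PC=6 idx=0 pred=T actual=T -> ctr[0]=3
Ev 11: PC=1 idx=1 pred=T actual=T -> ctr[1]=3
Ev 12: PC=2 idx=0 pred=T actual=T -> ctr[0]=3
Ev 13: PC=6 idx=0 pred=T actual=T -> ctr[0]=3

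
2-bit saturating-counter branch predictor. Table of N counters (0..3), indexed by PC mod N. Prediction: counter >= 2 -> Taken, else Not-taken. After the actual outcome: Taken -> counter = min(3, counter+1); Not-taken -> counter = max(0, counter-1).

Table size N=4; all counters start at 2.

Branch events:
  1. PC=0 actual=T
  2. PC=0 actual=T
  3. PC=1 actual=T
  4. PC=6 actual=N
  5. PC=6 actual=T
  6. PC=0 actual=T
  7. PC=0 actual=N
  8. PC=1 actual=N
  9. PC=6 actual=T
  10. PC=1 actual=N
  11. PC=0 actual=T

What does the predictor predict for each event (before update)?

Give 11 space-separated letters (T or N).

Answer: T T T T N T T T T T T

Derivation:
Ev 1: PC=0 idx=0 pred=T actual=T -> ctr[0]=3
Ev 2: PC=0 idx=0 pred=T actual=T -> ctr[0]=3
Ev 3: PC=1 idx=1 pred=T actual=T -> ctr[1]=3
Ev 4: PC=6 idx=2 pred=T actual=N -> ctr[2]=1
Ev 5: PC=6 idx=2 pred=N actual=T -> ctr[2]=2
Ev 6: PC=0 idx=0 pred=T actual=T -> ctr[0]=3
Ev 7: PC=0 idx=0 pred=T actual=N -> ctr[0]=2
Ev 8: PC=1 idx=1 pred=T actual=N -> ctr[1]=2
Ev 9: PC=6 idx=2 pred=T actual=T -> ctr[2]=3
Ev 10: PC=1 idx=1 pred=T actual=N -> ctr[1]=1
Ev 11: PC=0 idx=0 pred=T actual=T -> ctr[0]=3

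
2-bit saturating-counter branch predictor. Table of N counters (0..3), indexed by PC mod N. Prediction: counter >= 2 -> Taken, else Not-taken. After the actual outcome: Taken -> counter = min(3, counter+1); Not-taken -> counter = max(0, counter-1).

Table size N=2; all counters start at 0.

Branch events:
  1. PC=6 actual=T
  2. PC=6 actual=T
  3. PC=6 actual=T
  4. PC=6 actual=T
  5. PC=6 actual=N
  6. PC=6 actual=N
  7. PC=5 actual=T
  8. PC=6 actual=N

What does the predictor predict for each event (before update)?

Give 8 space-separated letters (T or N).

Ev 1: PC=6 idx=0 pred=N actual=T -> ctr[0]=1
Ev 2: PC=6 idx=0 pred=N actual=T -> ctr[0]=2
Ev 3: PC=6 idx=0 pred=T actual=T -> ctr[0]=3
Ev 4: PC=6 idx=0 pred=T actual=T -> ctr[0]=3
Ev 5: PC=6 idx=0 pred=T actual=N -> ctr[0]=2
Ev 6: PC=6 idx=0 pred=T actual=N -> ctr[0]=1
Ev 7: PC=5 idx=1 pred=N actual=T -> ctr[1]=1
Ev 8: PC=6 idx=0 pred=N actual=N -> ctr[0]=0

Answer: N N T T T T N N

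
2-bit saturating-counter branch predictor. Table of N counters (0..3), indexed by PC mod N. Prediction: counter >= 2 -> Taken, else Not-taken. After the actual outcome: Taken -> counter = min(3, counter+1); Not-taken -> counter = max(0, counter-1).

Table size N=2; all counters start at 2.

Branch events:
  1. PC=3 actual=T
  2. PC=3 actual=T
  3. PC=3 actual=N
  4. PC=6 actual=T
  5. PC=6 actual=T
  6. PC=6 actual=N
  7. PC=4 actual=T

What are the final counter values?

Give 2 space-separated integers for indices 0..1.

Ev 1: PC=3 idx=1 pred=T actual=T -> ctr[1]=3
Ev 2: PC=3 idx=1 pred=T actual=T -> ctr[1]=3
Ev 3: PC=3 idx=1 pred=T actual=N -> ctr[1]=2
Ev 4: PC=6 idx=0 pred=T actual=T -> ctr[0]=3
Ev 5: PC=6 idx=0 pred=T actual=T -> ctr[0]=3
Ev 6: PC=6 idx=0 pred=T actual=N -> ctr[0]=2
Ev 7: PC=4 idx=0 pred=T actual=T -> ctr[0]=3

Answer: 3 2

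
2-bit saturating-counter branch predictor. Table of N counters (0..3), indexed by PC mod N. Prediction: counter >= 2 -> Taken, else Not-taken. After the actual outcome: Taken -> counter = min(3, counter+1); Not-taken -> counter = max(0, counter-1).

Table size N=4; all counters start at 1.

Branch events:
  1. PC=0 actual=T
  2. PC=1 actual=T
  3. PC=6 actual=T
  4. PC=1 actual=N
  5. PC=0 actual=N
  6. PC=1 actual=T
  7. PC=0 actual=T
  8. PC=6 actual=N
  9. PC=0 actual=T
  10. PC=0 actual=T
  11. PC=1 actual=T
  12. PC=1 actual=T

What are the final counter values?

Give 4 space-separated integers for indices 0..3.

Answer: 3 3 1 1

Derivation:
Ev 1: PC=0 idx=0 pred=N actual=T -> ctr[0]=2
Ev 2: PC=1 idx=1 pred=N actual=T -> ctr[1]=2
Ev 3: PC=6 idx=2 pred=N actual=T -> ctr[2]=2
Ev 4: PC=1 idx=1 pred=T actual=N -> ctr[1]=1
Ev 5: PC=0 idx=0 pred=T actual=N -> ctr[0]=1
Ev 6: PC=1 idx=1 pred=N actual=T -> ctr[1]=2
Ev 7: PC=0 idx=0 pred=N actual=T -> ctr[0]=2
Ev 8: PC=6 idx=2 pred=T actual=N -> ctr[2]=1
Ev 9: PC=0 idx=0 pred=T actual=T -> ctr[0]=3
Ev 10: PC=0 idx=0 pred=T actual=T -> ctr[0]=3
Ev 11: PC=1 idx=1 pred=T actual=T -> ctr[1]=3
Ev 12: PC=1 idx=1 pred=T actual=T -> ctr[1]=3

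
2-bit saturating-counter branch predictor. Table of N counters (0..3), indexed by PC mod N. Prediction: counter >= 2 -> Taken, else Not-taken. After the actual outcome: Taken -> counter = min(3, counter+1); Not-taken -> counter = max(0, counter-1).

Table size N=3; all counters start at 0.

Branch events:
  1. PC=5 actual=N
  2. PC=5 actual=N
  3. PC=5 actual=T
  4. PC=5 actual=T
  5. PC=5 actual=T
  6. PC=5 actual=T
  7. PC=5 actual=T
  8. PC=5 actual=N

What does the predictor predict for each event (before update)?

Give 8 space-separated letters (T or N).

Ev 1: PC=5 idx=2 pred=N actual=N -> ctr[2]=0
Ev 2: PC=5 idx=2 pred=N actual=N -> ctr[2]=0
Ev 3: PC=5 idx=2 pred=N actual=T -> ctr[2]=1
Ev 4: PC=5 idx=2 pred=N actual=T -> ctr[2]=2
Ev 5: PC=5 idx=2 pred=T actual=T -> ctr[2]=3
Ev 6: PC=5 idx=2 pred=T actual=T -> ctr[2]=3
Ev 7: PC=5 idx=2 pred=T actual=T -> ctr[2]=3
Ev 8: PC=5 idx=2 pred=T actual=N -> ctr[2]=2

Answer: N N N N T T T T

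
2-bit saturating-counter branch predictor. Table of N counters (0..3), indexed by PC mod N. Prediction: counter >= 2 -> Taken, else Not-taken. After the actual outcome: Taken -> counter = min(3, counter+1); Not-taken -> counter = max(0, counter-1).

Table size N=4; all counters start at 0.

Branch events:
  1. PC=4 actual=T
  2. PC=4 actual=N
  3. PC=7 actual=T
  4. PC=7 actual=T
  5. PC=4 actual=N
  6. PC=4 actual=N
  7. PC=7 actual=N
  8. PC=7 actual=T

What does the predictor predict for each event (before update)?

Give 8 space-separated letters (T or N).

Ev 1: PC=4 idx=0 pred=N actual=T -> ctr[0]=1
Ev 2: PC=4 idx=0 pred=N actual=N -> ctr[0]=0
Ev 3: PC=7 idx=3 pred=N actual=T -> ctr[3]=1
Ev 4: PC=7 idx=3 pred=N actual=T -> ctr[3]=2
Ev 5: PC=4 idx=0 pred=N actual=N -> ctr[0]=0
Ev 6: PC=4 idx=0 pred=N actual=N -> ctr[0]=0
Ev 7: PC=7 idx=3 pred=T actual=N -> ctr[3]=1
Ev 8: PC=7 idx=3 pred=N actual=T -> ctr[3]=2

Answer: N N N N N N T N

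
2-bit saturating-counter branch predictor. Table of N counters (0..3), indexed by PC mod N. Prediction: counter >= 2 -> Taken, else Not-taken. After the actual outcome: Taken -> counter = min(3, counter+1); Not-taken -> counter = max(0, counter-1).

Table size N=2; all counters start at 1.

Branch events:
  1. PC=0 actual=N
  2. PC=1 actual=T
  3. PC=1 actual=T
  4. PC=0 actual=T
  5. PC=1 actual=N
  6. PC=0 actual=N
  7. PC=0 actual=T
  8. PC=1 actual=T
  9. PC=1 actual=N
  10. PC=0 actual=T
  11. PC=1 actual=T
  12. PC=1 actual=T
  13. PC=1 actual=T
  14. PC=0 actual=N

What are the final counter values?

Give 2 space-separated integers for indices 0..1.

Answer: 1 3

Derivation:
Ev 1: PC=0 idx=0 pred=N actual=N -> ctr[0]=0
Ev 2: PC=1 idx=1 pred=N actual=T -> ctr[1]=2
Ev 3: PC=1 idx=1 pred=T actual=T -> ctr[1]=3
Ev 4: PC=0 idx=0 pred=N actual=T -> ctr[0]=1
Ev 5: PC=1 idx=1 pred=T actual=N -> ctr[1]=2
Ev 6: PC=0 idx=0 pred=N actual=N -> ctr[0]=0
Ev 7: PC=0 idx=0 pred=N actual=T -> ctr[0]=1
Ev 8: PC=1 idx=1 pred=T actual=T -> ctr[1]=3
Ev 9: PC=1 idx=1 pred=T actual=N -> ctr[1]=2
Ev 10: PC=0 idx=0 pred=N actual=T -> ctr[0]=2
Ev 11: PC=1 idx=1 pred=T actual=T -> ctr[1]=3
Ev 12: PC=1 idx=1 pred=T actual=T -> ctr[1]=3
Ev 13: PC=1 idx=1 pred=T actual=T -> ctr[1]=3
Ev 14: PC=0 idx=0 pred=T actual=N -> ctr[0]=1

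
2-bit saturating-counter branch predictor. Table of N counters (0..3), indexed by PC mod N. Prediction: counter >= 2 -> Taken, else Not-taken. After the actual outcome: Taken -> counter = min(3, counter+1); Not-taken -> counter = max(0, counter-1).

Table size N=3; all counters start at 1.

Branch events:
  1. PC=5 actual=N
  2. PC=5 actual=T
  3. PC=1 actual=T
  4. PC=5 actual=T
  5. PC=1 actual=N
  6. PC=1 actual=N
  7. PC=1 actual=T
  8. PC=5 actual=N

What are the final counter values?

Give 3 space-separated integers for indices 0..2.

Ev 1: PC=5 idx=2 pred=N actual=N -> ctr[2]=0
Ev 2: PC=5 idx=2 pred=N actual=T -> ctr[2]=1
Ev 3: PC=1 idx=1 pred=N actual=T -> ctr[1]=2
Ev 4: PC=5 idx=2 pred=N actual=T -> ctr[2]=2
Ev 5: PC=1 idx=1 pred=T actual=N -> ctr[1]=1
Ev 6: PC=1 idx=1 pred=N actual=N -> ctr[1]=0
Ev 7: PC=1 idx=1 pred=N actual=T -> ctr[1]=1
Ev 8: PC=5 idx=2 pred=T actual=N -> ctr[2]=1

Answer: 1 1 1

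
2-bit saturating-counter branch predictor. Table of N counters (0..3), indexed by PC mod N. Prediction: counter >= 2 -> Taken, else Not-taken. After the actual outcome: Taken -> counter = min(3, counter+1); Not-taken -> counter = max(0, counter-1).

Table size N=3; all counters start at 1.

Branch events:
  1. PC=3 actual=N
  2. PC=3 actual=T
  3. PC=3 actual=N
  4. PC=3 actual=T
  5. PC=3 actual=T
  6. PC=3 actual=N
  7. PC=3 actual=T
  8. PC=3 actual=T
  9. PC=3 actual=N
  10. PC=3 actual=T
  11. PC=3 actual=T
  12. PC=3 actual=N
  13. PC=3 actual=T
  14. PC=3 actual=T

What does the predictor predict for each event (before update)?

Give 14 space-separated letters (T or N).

Ev 1: PC=3 idx=0 pred=N actual=N -> ctr[0]=0
Ev 2: PC=3 idx=0 pred=N actual=T -> ctr[0]=1
Ev 3: PC=3 idx=0 pred=N actual=N -> ctr[0]=0
Ev 4: PC=3 idx=0 pred=N actual=T -> ctr[0]=1
Ev 5: PC=3 idx=0 pred=N actual=T -> ctr[0]=2
Ev 6: PC=3 idx=0 pred=T actual=N -> ctr[0]=1
Ev 7: PC=3 idx=0 pred=N actual=T -> ctr[0]=2
Ev 8: PC=3 idx=0 pred=T actual=T -> ctr[0]=3
Ev 9: PC=3 idx=0 pred=T actual=N -> ctr[0]=2
Ev 10: PC=3 idx=0 pred=T actual=T -> ctr[0]=3
Ev 11: PC=3 idx=0 pred=T actual=T -> ctr[0]=3
Ev 12: PC=3 idx=0 pred=T actual=N -> ctr[0]=2
Ev 13: PC=3 idx=0 pred=T actual=T -> ctr[0]=3
Ev 14: PC=3 idx=0 pred=T actual=T -> ctr[0]=3

Answer: N N N N N T N T T T T T T T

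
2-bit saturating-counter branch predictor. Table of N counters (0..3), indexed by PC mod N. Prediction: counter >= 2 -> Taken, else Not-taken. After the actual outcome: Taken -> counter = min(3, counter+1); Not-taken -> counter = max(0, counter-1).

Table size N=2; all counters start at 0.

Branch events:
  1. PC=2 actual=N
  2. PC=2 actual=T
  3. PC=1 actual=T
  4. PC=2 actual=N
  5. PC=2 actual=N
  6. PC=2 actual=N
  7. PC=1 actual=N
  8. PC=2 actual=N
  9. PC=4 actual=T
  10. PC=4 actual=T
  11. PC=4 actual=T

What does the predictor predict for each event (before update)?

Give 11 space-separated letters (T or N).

Answer: N N N N N N N N N N T

Derivation:
Ev 1: PC=2 idx=0 pred=N actual=N -> ctr[0]=0
Ev 2: PC=2 idx=0 pred=N actual=T -> ctr[0]=1
Ev 3: PC=1 idx=1 pred=N actual=T -> ctr[1]=1
Ev 4: PC=2 idx=0 pred=N actual=N -> ctr[0]=0
Ev 5: PC=2 idx=0 pred=N actual=N -> ctr[0]=0
Ev 6: PC=2 idx=0 pred=N actual=N -> ctr[0]=0
Ev 7: PC=1 idx=1 pred=N actual=N -> ctr[1]=0
Ev 8: PC=2 idx=0 pred=N actual=N -> ctr[0]=0
Ev 9: PC=4 idx=0 pred=N actual=T -> ctr[0]=1
Ev 10: PC=4 idx=0 pred=N actual=T -> ctr[0]=2
Ev 11: PC=4 idx=0 pred=T actual=T -> ctr[0]=3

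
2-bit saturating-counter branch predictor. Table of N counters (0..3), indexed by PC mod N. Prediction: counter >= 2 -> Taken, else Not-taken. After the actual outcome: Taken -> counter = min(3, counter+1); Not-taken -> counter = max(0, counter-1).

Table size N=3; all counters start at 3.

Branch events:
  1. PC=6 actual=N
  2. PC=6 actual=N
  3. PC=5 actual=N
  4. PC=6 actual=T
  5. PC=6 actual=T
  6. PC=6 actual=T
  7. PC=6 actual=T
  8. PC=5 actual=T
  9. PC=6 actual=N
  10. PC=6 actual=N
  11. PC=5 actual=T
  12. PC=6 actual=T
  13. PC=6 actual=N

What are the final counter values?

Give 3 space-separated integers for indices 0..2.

Answer: 1 3 3

Derivation:
Ev 1: PC=6 idx=0 pred=T actual=N -> ctr[0]=2
Ev 2: PC=6 idx=0 pred=T actual=N -> ctr[0]=1
Ev 3: PC=5 idx=2 pred=T actual=N -> ctr[2]=2
Ev 4: PC=6 idx=0 pred=N actual=T -> ctr[0]=2
Ev 5: PC=6 idx=0 pred=T actual=T -> ctr[0]=3
Ev 6: PC=6 idx=0 pred=T actual=T -> ctr[0]=3
Ev 7: PC=6 idx=0 pred=T actual=T -> ctr[0]=3
Ev 8: PC=5 idx=2 pred=T actual=T -> ctr[2]=3
Ev 9: PC=6 idx=0 pred=T actual=N -> ctr[0]=2
Ev 10: PC=6 idx=0 pred=T actual=N -> ctr[0]=1
Ev 11: PC=5 idx=2 pred=T actual=T -> ctr[2]=3
Ev 12: PC=6 idx=0 pred=N actual=T -> ctr[0]=2
Ev 13: PC=6 idx=0 pred=T actual=N -> ctr[0]=1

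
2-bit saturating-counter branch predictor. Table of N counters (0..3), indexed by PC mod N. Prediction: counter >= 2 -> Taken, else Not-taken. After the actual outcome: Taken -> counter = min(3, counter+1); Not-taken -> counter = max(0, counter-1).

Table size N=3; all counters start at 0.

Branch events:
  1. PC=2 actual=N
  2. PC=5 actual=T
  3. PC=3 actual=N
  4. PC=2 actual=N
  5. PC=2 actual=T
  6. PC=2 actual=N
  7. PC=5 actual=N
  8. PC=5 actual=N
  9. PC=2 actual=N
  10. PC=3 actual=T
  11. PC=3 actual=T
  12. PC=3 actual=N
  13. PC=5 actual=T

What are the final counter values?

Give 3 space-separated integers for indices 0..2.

Answer: 1 0 1

Derivation:
Ev 1: PC=2 idx=2 pred=N actual=N -> ctr[2]=0
Ev 2: PC=5 idx=2 pred=N actual=T -> ctr[2]=1
Ev 3: PC=3 idx=0 pred=N actual=N -> ctr[0]=0
Ev 4: PC=2 idx=2 pred=N actual=N -> ctr[2]=0
Ev 5: PC=2 idx=2 pred=N actual=T -> ctr[2]=1
Ev 6: PC=2 idx=2 pred=N actual=N -> ctr[2]=0
Ev 7: PC=5 idx=2 pred=N actual=N -> ctr[2]=0
Ev 8: PC=5 idx=2 pred=N actual=N -> ctr[2]=0
Ev 9: PC=2 idx=2 pred=N actual=N -> ctr[2]=0
Ev 10: PC=3 idx=0 pred=N actual=T -> ctr[0]=1
Ev 11: PC=3 idx=0 pred=N actual=T -> ctr[0]=2
Ev 12: PC=3 idx=0 pred=T actual=N -> ctr[0]=1
Ev 13: PC=5 idx=2 pred=N actual=T -> ctr[2]=1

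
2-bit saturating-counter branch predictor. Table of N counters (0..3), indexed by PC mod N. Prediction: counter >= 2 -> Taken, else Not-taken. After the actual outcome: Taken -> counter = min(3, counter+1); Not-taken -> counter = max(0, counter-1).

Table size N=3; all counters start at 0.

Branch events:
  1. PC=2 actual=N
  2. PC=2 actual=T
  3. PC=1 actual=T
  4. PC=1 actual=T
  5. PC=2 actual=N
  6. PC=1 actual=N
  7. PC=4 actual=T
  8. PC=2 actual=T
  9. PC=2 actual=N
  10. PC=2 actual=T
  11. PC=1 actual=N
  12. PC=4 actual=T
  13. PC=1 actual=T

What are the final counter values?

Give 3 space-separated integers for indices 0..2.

Ev 1: PC=2 idx=2 pred=N actual=N -> ctr[2]=0
Ev 2: PC=2 idx=2 pred=N actual=T -> ctr[2]=1
Ev 3: PC=1 idx=1 pred=N actual=T -> ctr[1]=1
Ev 4: PC=1 idx=1 pred=N actual=T -> ctr[1]=2
Ev 5: PC=2 idx=2 pred=N actual=N -> ctr[2]=0
Ev 6: PC=1 idx=1 pred=T actual=N -> ctr[1]=1
Ev 7: PC=4 idx=1 pred=N actual=T -> ctr[1]=2
Ev 8: PC=2 idx=2 pred=N actual=T -> ctr[2]=1
Ev 9: PC=2 idx=2 pred=N actual=N -> ctr[2]=0
Ev 10: PC=2 idx=2 pred=N actual=T -> ctr[2]=1
Ev 11: PC=1 idx=1 pred=T actual=N -> ctr[1]=1
Ev 12: PC=4 idx=1 pred=N actual=T -> ctr[1]=2
Ev 13: PC=1 idx=1 pred=T actual=T -> ctr[1]=3

Answer: 0 3 1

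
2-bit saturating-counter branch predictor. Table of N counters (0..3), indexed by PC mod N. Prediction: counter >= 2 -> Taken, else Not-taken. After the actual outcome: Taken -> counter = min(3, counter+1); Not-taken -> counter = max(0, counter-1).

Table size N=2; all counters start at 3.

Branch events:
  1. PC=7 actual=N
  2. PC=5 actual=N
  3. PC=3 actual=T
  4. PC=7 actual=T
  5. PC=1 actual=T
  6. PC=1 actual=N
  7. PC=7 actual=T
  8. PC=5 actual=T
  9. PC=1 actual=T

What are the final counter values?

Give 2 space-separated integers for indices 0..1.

Answer: 3 3

Derivation:
Ev 1: PC=7 idx=1 pred=T actual=N -> ctr[1]=2
Ev 2: PC=5 idx=1 pred=T actual=N -> ctr[1]=1
Ev 3: PC=3 idx=1 pred=N actual=T -> ctr[1]=2
Ev 4: PC=7 idx=1 pred=T actual=T -> ctr[1]=3
Ev 5: PC=1 idx=1 pred=T actual=T -> ctr[1]=3
Ev 6: PC=1 idx=1 pred=T actual=N -> ctr[1]=2
Ev 7: PC=7 idx=1 pred=T actual=T -> ctr[1]=3
Ev 8: PC=5 idx=1 pred=T actual=T -> ctr[1]=3
Ev 9: PC=1 idx=1 pred=T actual=T -> ctr[1]=3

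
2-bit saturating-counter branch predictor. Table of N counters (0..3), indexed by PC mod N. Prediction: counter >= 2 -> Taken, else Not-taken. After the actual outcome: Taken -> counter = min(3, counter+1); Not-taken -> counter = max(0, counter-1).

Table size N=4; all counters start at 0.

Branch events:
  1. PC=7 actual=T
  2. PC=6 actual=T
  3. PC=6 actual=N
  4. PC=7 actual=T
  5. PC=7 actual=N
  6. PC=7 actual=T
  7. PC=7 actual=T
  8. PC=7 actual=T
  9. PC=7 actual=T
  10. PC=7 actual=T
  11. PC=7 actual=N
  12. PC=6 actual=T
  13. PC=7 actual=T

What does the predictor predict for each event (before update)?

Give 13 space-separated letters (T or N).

Answer: N N N N T N T T T T T N T

Derivation:
Ev 1: PC=7 idx=3 pred=N actual=T -> ctr[3]=1
Ev 2: PC=6 idx=2 pred=N actual=T -> ctr[2]=1
Ev 3: PC=6 idx=2 pred=N actual=N -> ctr[2]=0
Ev 4: PC=7 idx=3 pred=N actual=T -> ctr[3]=2
Ev 5: PC=7 idx=3 pred=T actual=N -> ctr[3]=1
Ev 6: PC=7 idx=3 pred=N actual=T -> ctr[3]=2
Ev 7: PC=7 idx=3 pred=T actual=T -> ctr[3]=3
Ev 8: PC=7 idx=3 pred=T actual=T -> ctr[3]=3
Ev 9: PC=7 idx=3 pred=T actual=T -> ctr[3]=3
Ev 10: PC=7 idx=3 pred=T actual=T -> ctr[3]=3
Ev 11: PC=7 idx=3 pred=T actual=N -> ctr[3]=2
Ev 12: PC=6 idx=2 pred=N actual=T -> ctr[2]=1
Ev 13: PC=7 idx=3 pred=T actual=T -> ctr[3]=3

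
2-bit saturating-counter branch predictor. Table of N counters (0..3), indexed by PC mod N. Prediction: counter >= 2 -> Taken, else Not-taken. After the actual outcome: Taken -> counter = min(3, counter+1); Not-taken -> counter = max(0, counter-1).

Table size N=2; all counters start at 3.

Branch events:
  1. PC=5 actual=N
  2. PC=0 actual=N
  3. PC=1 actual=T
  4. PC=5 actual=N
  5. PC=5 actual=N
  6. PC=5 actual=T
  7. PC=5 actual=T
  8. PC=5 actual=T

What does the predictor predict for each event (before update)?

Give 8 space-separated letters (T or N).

Ev 1: PC=5 idx=1 pred=T actual=N -> ctr[1]=2
Ev 2: PC=0 idx=0 pred=T actual=N -> ctr[0]=2
Ev 3: PC=1 idx=1 pred=T actual=T -> ctr[1]=3
Ev 4: PC=5 idx=1 pred=T actual=N -> ctr[1]=2
Ev 5: PC=5 idx=1 pred=T actual=N -> ctr[1]=1
Ev 6: PC=5 idx=1 pred=N actual=T -> ctr[1]=2
Ev 7: PC=5 idx=1 pred=T actual=T -> ctr[1]=3
Ev 8: PC=5 idx=1 pred=T actual=T -> ctr[1]=3

Answer: T T T T T N T T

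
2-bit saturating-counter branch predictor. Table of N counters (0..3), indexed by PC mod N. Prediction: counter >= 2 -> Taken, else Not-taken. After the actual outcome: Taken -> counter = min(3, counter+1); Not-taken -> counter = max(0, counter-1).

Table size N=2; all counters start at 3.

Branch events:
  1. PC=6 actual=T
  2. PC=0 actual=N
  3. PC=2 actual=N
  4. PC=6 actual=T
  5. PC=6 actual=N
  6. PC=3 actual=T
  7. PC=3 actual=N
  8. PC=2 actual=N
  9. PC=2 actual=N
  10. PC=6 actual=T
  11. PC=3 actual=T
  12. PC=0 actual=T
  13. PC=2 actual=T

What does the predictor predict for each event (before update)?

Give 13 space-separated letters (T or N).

Answer: T T T N T T T N N N T N T

Derivation:
Ev 1: PC=6 idx=0 pred=T actual=T -> ctr[0]=3
Ev 2: PC=0 idx=0 pred=T actual=N -> ctr[0]=2
Ev 3: PC=2 idx=0 pred=T actual=N -> ctr[0]=1
Ev 4: PC=6 idx=0 pred=N actual=T -> ctr[0]=2
Ev 5: PC=6 idx=0 pred=T actual=N -> ctr[0]=1
Ev 6: PC=3 idx=1 pred=T actual=T -> ctr[1]=3
Ev 7: PC=3 idx=1 pred=T actual=N -> ctr[1]=2
Ev 8: PC=2 idx=0 pred=N actual=N -> ctr[0]=0
Ev 9: PC=2 idx=0 pred=N actual=N -> ctr[0]=0
Ev 10: PC=6 idx=0 pred=N actual=T -> ctr[0]=1
Ev 11: PC=3 idx=1 pred=T actual=T -> ctr[1]=3
Ev 12: PC=0 idx=0 pred=N actual=T -> ctr[0]=2
Ev 13: PC=2 idx=0 pred=T actual=T -> ctr[0]=3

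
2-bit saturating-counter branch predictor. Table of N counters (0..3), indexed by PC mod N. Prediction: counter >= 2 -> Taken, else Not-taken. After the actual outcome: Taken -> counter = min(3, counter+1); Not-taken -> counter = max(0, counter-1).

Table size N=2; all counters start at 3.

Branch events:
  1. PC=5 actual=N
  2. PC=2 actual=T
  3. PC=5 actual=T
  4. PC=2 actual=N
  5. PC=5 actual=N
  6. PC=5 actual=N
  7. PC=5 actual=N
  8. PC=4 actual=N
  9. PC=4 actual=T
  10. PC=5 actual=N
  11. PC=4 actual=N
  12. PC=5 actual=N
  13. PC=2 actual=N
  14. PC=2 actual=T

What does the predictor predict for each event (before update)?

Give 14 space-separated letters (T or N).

Answer: T T T T T T N T N N T N N N

Derivation:
Ev 1: PC=5 idx=1 pred=T actual=N -> ctr[1]=2
Ev 2: PC=2 idx=0 pred=T actual=T -> ctr[0]=3
Ev 3: PC=5 idx=1 pred=T actual=T -> ctr[1]=3
Ev 4: PC=2 idx=0 pred=T actual=N -> ctr[0]=2
Ev 5: PC=5 idx=1 pred=T actual=N -> ctr[1]=2
Ev 6: PC=5 idx=1 pred=T actual=N -> ctr[1]=1
Ev 7: PC=5 idx=1 pred=N actual=N -> ctr[1]=0
Ev 8: PC=4 idx=0 pred=T actual=N -> ctr[0]=1
Ev 9: PC=4 idx=0 pred=N actual=T -> ctr[0]=2
Ev 10: PC=5 idx=1 pred=N actual=N -> ctr[1]=0
Ev 11: PC=4 idx=0 pred=T actual=N -> ctr[0]=1
Ev 12: PC=5 idx=1 pred=N actual=N -> ctr[1]=0
Ev 13: PC=2 idx=0 pred=N actual=N -> ctr[0]=0
Ev 14: PC=2 idx=0 pred=N actual=T -> ctr[0]=1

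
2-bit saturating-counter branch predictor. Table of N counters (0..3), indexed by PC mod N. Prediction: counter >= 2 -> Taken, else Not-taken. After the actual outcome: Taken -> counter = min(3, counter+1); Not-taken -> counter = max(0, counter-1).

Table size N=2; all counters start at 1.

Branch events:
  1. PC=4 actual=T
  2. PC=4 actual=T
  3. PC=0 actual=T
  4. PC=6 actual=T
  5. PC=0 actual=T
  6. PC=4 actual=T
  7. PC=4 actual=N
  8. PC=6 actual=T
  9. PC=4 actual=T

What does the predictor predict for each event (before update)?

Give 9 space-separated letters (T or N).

Answer: N T T T T T T T T

Derivation:
Ev 1: PC=4 idx=0 pred=N actual=T -> ctr[0]=2
Ev 2: PC=4 idx=0 pred=T actual=T -> ctr[0]=3
Ev 3: PC=0 idx=0 pred=T actual=T -> ctr[0]=3
Ev 4: PC=6 idx=0 pred=T actual=T -> ctr[0]=3
Ev 5: PC=0 idx=0 pred=T actual=T -> ctr[0]=3
Ev 6: PC=4 idx=0 pred=T actual=T -> ctr[0]=3
Ev 7: PC=4 idx=0 pred=T actual=N -> ctr[0]=2
Ev 8: PC=6 idx=0 pred=T actual=T -> ctr[0]=3
Ev 9: PC=4 idx=0 pred=T actual=T -> ctr[0]=3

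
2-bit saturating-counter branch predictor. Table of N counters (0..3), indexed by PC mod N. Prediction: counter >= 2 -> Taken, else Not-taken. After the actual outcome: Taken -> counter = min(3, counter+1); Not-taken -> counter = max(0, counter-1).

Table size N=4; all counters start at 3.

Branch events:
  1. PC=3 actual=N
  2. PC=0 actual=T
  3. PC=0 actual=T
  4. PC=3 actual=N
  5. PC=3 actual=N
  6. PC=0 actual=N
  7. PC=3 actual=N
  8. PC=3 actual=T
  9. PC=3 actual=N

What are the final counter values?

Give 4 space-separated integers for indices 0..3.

Answer: 2 3 3 0

Derivation:
Ev 1: PC=3 idx=3 pred=T actual=N -> ctr[3]=2
Ev 2: PC=0 idx=0 pred=T actual=T -> ctr[0]=3
Ev 3: PC=0 idx=0 pred=T actual=T -> ctr[0]=3
Ev 4: PC=3 idx=3 pred=T actual=N -> ctr[3]=1
Ev 5: PC=3 idx=3 pred=N actual=N -> ctr[3]=0
Ev 6: PC=0 idx=0 pred=T actual=N -> ctr[0]=2
Ev 7: PC=3 idx=3 pred=N actual=N -> ctr[3]=0
Ev 8: PC=3 idx=3 pred=N actual=T -> ctr[3]=1
Ev 9: PC=3 idx=3 pred=N actual=N -> ctr[3]=0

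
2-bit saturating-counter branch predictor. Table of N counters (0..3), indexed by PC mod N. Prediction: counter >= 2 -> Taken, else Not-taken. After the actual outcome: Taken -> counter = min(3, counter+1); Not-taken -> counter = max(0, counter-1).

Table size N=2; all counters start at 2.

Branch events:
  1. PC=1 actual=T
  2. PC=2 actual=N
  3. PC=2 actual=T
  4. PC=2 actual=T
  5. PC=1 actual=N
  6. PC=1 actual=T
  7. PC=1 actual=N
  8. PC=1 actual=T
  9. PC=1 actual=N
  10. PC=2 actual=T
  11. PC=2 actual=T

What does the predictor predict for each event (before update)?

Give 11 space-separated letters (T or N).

Answer: T T N T T T T T T T T

Derivation:
Ev 1: PC=1 idx=1 pred=T actual=T -> ctr[1]=3
Ev 2: PC=2 idx=0 pred=T actual=N -> ctr[0]=1
Ev 3: PC=2 idx=0 pred=N actual=T -> ctr[0]=2
Ev 4: PC=2 idx=0 pred=T actual=T -> ctr[0]=3
Ev 5: PC=1 idx=1 pred=T actual=N -> ctr[1]=2
Ev 6: PC=1 idx=1 pred=T actual=T -> ctr[1]=3
Ev 7: PC=1 idx=1 pred=T actual=N -> ctr[1]=2
Ev 8: PC=1 idx=1 pred=T actual=T -> ctr[1]=3
Ev 9: PC=1 idx=1 pred=T actual=N -> ctr[1]=2
Ev 10: PC=2 idx=0 pred=T actual=T -> ctr[0]=3
Ev 11: PC=2 idx=0 pred=T actual=T -> ctr[0]=3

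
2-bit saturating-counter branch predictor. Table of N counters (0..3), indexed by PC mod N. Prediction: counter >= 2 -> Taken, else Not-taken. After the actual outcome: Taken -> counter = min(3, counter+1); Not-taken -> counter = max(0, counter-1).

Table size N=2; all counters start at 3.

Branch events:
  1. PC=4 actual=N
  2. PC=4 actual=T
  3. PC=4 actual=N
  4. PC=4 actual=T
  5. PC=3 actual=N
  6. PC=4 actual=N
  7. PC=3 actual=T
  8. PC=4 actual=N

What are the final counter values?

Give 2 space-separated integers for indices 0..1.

Answer: 1 3

Derivation:
Ev 1: PC=4 idx=0 pred=T actual=N -> ctr[0]=2
Ev 2: PC=4 idx=0 pred=T actual=T -> ctr[0]=3
Ev 3: PC=4 idx=0 pred=T actual=N -> ctr[0]=2
Ev 4: PC=4 idx=0 pred=T actual=T -> ctr[0]=3
Ev 5: PC=3 idx=1 pred=T actual=N -> ctr[1]=2
Ev 6: PC=4 idx=0 pred=T actual=N -> ctr[0]=2
Ev 7: PC=3 idx=1 pred=T actual=T -> ctr[1]=3
Ev 8: PC=4 idx=0 pred=T actual=N -> ctr[0]=1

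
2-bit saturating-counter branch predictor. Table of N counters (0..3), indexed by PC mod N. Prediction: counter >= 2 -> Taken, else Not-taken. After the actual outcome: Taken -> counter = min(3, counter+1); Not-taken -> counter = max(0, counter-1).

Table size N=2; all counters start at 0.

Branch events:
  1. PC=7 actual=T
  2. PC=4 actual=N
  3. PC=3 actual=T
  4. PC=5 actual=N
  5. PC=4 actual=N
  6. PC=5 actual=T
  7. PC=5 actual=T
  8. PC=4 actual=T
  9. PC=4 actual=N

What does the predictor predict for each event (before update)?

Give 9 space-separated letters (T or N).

Answer: N N N T N N T N N

Derivation:
Ev 1: PC=7 idx=1 pred=N actual=T -> ctr[1]=1
Ev 2: PC=4 idx=0 pred=N actual=N -> ctr[0]=0
Ev 3: PC=3 idx=1 pred=N actual=T -> ctr[1]=2
Ev 4: PC=5 idx=1 pred=T actual=N -> ctr[1]=1
Ev 5: PC=4 idx=0 pred=N actual=N -> ctr[0]=0
Ev 6: PC=5 idx=1 pred=N actual=T -> ctr[1]=2
Ev 7: PC=5 idx=1 pred=T actual=T -> ctr[1]=3
Ev 8: PC=4 idx=0 pred=N actual=T -> ctr[0]=1
Ev 9: PC=4 idx=0 pred=N actual=N -> ctr[0]=0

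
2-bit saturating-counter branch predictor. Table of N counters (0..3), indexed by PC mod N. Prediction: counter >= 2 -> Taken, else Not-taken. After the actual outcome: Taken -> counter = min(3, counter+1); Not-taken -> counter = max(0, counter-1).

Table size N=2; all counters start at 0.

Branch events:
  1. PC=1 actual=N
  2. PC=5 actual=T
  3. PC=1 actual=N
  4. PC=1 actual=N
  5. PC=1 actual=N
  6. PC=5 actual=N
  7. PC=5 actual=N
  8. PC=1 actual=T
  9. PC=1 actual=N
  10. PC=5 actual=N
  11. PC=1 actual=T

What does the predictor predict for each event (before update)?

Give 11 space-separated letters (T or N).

Ev 1: PC=1 idx=1 pred=N actual=N -> ctr[1]=0
Ev 2: PC=5 idx=1 pred=N actual=T -> ctr[1]=1
Ev 3: PC=1 idx=1 pred=N actual=N -> ctr[1]=0
Ev 4: PC=1 idx=1 pred=N actual=N -> ctr[1]=0
Ev 5: PC=1 idx=1 pred=N actual=N -> ctr[1]=0
Ev 6: PC=5 idx=1 pred=N actual=N -> ctr[1]=0
Ev 7: PC=5 idx=1 pred=N actual=N -> ctr[1]=0
Ev 8: PC=1 idx=1 pred=N actual=T -> ctr[1]=1
Ev 9: PC=1 idx=1 pred=N actual=N -> ctr[1]=0
Ev 10: PC=5 idx=1 pred=N actual=N -> ctr[1]=0
Ev 11: PC=1 idx=1 pred=N actual=T -> ctr[1]=1

Answer: N N N N N N N N N N N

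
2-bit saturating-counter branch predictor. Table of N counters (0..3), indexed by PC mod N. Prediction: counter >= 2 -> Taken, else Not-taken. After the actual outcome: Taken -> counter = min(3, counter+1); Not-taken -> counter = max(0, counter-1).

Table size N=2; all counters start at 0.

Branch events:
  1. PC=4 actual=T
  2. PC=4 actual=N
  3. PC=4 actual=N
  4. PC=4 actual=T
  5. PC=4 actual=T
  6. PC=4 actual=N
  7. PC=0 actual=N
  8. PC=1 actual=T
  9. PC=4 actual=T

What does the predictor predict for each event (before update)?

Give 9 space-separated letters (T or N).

Ev 1: PC=4 idx=0 pred=N actual=T -> ctr[0]=1
Ev 2: PC=4 idx=0 pred=N actual=N -> ctr[0]=0
Ev 3: PC=4 idx=0 pred=N actual=N -> ctr[0]=0
Ev 4: PC=4 idx=0 pred=N actual=T -> ctr[0]=1
Ev 5: PC=4 idx=0 pred=N actual=T -> ctr[0]=2
Ev 6: PC=4 idx=0 pred=T actual=N -> ctr[0]=1
Ev 7: PC=0 idx=0 pred=N actual=N -> ctr[0]=0
Ev 8: PC=1 idx=1 pred=N actual=T -> ctr[1]=1
Ev 9: PC=4 idx=0 pred=N actual=T -> ctr[0]=1

Answer: N N N N N T N N N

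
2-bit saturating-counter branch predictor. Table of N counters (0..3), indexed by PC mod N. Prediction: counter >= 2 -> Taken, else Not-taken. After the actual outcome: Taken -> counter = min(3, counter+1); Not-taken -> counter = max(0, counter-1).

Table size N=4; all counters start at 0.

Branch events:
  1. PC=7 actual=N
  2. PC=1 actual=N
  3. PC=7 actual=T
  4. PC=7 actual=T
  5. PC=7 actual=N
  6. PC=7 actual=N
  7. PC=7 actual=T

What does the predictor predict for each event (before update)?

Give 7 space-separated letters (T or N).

Ev 1: PC=7 idx=3 pred=N actual=N -> ctr[3]=0
Ev 2: PC=1 idx=1 pred=N actual=N -> ctr[1]=0
Ev 3: PC=7 idx=3 pred=N actual=T -> ctr[3]=1
Ev 4: PC=7 idx=3 pred=N actual=T -> ctr[3]=2
Ev 5: PC=7 idx=3 pred=T actual=N -> ctr[3]=1
Ev 6: PC=7 idx=3 pred=N actual=N -> ctr[3]=0
Ev 7: PC=7 idx=3 pred=N actual=T -> ctr[3]=1

Answer: N N N N T N N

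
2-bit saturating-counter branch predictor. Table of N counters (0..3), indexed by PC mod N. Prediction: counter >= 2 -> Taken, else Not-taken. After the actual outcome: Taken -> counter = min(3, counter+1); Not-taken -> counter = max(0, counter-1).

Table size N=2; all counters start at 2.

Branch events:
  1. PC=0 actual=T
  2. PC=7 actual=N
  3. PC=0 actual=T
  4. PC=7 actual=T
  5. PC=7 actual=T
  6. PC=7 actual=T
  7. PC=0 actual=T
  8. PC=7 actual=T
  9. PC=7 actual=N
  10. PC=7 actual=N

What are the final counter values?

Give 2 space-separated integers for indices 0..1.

Answer: 3 1

Derivation:
Ev 1: PC=0 idx=0 pred=T actual=T -> ctr[0]=3
Ev 2: PC=7 idx=1 pred=T actual=N -> ctr[1]=1
Ev 3: PC=0 idx=0 pred=T actual=T -> ctr[0]=3
Ev 4: PC=7 idx=1 pred=N actual=T -> ctr[1]=2
Ev 5: PC=7 idx=1 pred=T actual=T -> ctr[1]=3
Ev 6: PC=7 idx=1 pred=T actual=T -> ctr[1]=3
Ev 7: PC=0 idx=0 pred=T actual=T -> ctr[0]=3
Ev 8: PC=7 idx=1 pred=T actual=T -> ctr[1]=3
Ev 9: PC=7 idx=1 pred=T actual=N -> ctr[1]=2
Ev 10: PC=7 idx=1 pred=T actual=N -> ctr[1]=1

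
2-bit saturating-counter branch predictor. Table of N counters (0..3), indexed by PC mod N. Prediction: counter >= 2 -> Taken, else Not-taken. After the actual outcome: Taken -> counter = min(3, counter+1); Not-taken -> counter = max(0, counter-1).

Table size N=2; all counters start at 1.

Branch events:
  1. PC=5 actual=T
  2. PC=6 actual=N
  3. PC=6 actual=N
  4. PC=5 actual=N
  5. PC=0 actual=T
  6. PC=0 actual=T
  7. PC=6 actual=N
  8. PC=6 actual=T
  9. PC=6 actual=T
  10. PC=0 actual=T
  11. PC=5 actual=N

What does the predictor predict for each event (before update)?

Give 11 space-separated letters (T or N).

Ev 1: PC=5 idx=1 pred=N actual=T -> ctr[1]=2
Ev 2: PC=6 idx=0 pred=N actual=N -> ctr[0]=0
Ev 3: PC=6 idx=0 pred=N actual=N -> ctr[0]=0
Ev 4: PC=5 idx=1 pred=T actual=N -> ctr[1]=1
Ev 5: PC=0 idx=0 pred=N actual=T -> ctr[0]=1
Ev 6: PC=0 idx=0 pred=N actual=T -> ctr[0]=2
Ev 7: PC=6 idx=0 pred=T actual=N -> ctr[0]=1
Ev 8: PC=6 idx=0 pred=N actual=T -> ctr[0]=2
Ev 9: PC=6 idx=0 pred=T actual=T -> ctr[0]=3
Ev 10: PC=0 idx=0 pred=T actual=T -> ctr[0]=3
Ev 11: PC=5 idx=1 pred=N actual=N -> ctr[1]=0

Answer: N N N T N N T N T T N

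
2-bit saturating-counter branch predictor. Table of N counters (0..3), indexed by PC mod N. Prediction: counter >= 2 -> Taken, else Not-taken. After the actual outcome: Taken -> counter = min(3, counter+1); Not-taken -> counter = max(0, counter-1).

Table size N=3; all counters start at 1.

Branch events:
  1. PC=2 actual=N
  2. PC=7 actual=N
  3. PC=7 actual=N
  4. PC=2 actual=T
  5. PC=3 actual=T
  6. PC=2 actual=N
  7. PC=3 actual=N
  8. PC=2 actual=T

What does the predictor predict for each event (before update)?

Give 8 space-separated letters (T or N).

Ev 1: PC=2 idx=2 pred=N actual=N -> ctr[2]=0
Ev 2: PC=7 idx=1 pred=N actual=N -> ctr[1]=0
Ev 3: PC=7 idx=1 pred=N actual=N -> ctr[1]=0
Ev 4: PC=2 idx=2 pred=N actual=T -> ctr[2]=1
Ev 5: PC=3 idx=0 pred=N actual=T -> ctr[0]=2
Ev 6: PC=2 idx=2 pred=N actual=N -> ctr[2]=0
Ev 7: PC=3 idx=0 pred=T actual=N -> ctr[0]=1
Ev 8: PC=2 idx=2 pred=N actual=T -> ctr[2]=1

Answer: N N N N N N T N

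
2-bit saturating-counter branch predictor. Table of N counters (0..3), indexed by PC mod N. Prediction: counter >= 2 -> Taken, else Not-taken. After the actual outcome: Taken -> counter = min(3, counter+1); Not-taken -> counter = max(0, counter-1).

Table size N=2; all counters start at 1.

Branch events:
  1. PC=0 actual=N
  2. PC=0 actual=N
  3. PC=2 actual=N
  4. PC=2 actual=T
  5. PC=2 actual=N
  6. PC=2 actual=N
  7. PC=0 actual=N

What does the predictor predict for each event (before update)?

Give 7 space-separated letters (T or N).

Ev 1: PC=0 idx=0 pred=N actual=N -> ctr[0]=0
Ev 2: PC=0 idx=0 pred=N actual=N -> ctr[0]=0
Ev 3: PC=2 idx=0 pred=N actual=N -> ctr[0]=0
Ev 4: PC=2 idx=0 pred=N actual=T -> ctr[0]=1
Ev 5: PC=2 idx=0 pred=N actual=N -> ctr[0]=0
Ev 6: PC=2 idx=0 pred=N actual=N -> ctr[0]=0
Ev 7: PC=0 idx=0 pred=N actual=N -> ctr[0]=0

Answer: N N N N N N N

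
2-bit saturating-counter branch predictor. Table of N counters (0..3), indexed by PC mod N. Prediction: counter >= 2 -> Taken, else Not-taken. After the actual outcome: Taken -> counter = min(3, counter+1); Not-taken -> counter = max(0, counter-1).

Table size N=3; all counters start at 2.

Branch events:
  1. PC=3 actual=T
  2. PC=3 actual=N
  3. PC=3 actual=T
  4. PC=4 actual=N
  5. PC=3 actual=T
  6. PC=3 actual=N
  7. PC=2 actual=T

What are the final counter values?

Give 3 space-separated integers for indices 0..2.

Answer: 2 1 3

Derivation:
Ev 1: PC=3 idx=0 pred=T actual=T -> ctr[0]=3
Ev 2: PC=3 idx=0 pred=T actual=N -> ctr[0]=2
Ev 3: PC=3 idx=0 pred=T actual=T -> ctr[0]=3
Ev 4: PC=4 idx=1 pred=T actual=N -> ctr[1]=1
Ev 5: PC=3 idx=0 pred=T actual=T -> ctr[0]=3
Ev 6: PC=3 idx=0 pred=T actual=N -> ctr[0]=2
Ev 7: PC=2 idx=2 pred=T actual=T -> ctr[2]=3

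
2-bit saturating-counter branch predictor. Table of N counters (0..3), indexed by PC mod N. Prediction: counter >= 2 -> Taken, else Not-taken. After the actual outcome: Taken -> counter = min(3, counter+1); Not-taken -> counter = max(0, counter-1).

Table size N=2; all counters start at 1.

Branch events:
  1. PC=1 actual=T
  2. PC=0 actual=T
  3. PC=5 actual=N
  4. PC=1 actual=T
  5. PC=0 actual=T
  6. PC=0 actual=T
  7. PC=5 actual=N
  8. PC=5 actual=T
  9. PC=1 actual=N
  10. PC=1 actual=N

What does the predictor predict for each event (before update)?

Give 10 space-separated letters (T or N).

Ev 1: PC=1 idx=1 pred=N actual=T -> ctr[1]=2
Ev 2: PC=0 idx=0 pred=N actual=T -> ctr[0]=2
Ev 3: PC=5 idx=1 pred=T actual=N -> ctr[1]=1
Ev 4: PC=1 idx=1 pred=N actual=T -> ctr[1]=2
Ev 5: PC=0 idx=0 pred=T actual=T -> ctr[0]=3
Ev 6: PC=0 idx=0 pred=T actual=T -> ctr[0]=3
Ev 7: PC=5 idx=1 pred=T actual=N -> ctr[1]=1
Ev 8: PC=5 idx=1 pred=N actual=T -> ctr[1]=2
Ev 9: PC=1 idx=1 pred=T actual=N -> ctr[1]=1
Ev 10: PC=1 idx=1 pred=N actual=N -> ctr[1]=0

Answer: N N T N T T T N T N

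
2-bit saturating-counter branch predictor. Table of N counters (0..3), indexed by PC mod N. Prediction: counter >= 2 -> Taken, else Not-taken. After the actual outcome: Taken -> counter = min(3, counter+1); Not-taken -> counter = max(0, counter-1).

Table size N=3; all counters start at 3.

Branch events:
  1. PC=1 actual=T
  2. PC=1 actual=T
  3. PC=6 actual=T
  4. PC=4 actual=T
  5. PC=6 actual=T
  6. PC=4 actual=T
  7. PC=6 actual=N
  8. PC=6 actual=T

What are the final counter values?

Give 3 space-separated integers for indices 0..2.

Answer: 3 3 3

Derivation:
Ev 1: PC=1 idx=1 pred=T actual=T -> ctr[1]=3
Ev 2: PC=1 idx=1 pred=T actual=T -> ctr[1]=3
Ev 3: PC=6 idx=0 pred=T actual=T -> ctr[0]=3
Ev 4: PC=4 idx=1 pred=T actual=T -> ctr[1]=3
Ev 5: PC=6 idx=0 pred=T actual=T -> ctr[0]=3
Ev 6: PC=4 idx=1 pred=T actual=T -> ctr[1]=3
Ev 7: PC=6 idx=0 pred=T actual=N -> ctr[0]=2
Ev 8: PC=6 idx=0 pred=T actual=T -> ctr[0]=3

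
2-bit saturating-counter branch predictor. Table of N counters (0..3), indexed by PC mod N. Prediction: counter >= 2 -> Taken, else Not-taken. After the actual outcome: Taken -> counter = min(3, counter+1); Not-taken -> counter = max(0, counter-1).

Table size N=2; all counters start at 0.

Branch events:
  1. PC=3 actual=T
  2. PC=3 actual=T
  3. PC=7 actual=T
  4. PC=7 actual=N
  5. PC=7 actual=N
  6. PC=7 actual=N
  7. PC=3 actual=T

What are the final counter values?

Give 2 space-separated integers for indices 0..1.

Ev 1: PC=3 idx=1 pred=N actual=T -> ctr[1]=1
Ev 2: PC=3 idx=1 pred=N actual=T -> ctr[1]=2
Ev 3: PC=7 idx=1 pred=T actual=T -> ctr[1]=3
Ev 4: PC=7 idx=1 pred=T actual=N -> ctr[1]=2
Ev 5: PC=7 idx=1 pred=T actual=N -> ctr[1]=1
Ev 6: PC=7 idx=1 pred=N actual=N -> ctr[1]=0
Ev 7: PC=3 idx=1 pred=N actual=T -> ctr[1]=1

Answer: 0 1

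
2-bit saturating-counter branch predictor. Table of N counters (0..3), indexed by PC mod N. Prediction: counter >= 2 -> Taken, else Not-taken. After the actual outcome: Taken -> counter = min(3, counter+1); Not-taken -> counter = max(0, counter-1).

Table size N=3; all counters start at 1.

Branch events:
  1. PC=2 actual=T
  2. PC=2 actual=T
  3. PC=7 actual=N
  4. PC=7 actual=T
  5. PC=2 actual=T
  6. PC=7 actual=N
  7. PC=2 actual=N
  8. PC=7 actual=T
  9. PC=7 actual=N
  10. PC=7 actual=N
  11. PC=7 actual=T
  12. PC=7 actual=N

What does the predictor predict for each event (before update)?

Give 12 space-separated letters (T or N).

Answer: N T N N T N T N N N N N

Derivation:
Ev 1: PC=2 idx=2 pred=N actual=T -> ctr[2]=2
Ev 2: PC=2 idx=2 pred=T actual=T -> ctr[2]=3
Ev 3: PC=7 idx=1 pred=N actual=N -> ctr[1]=0
Ev 4: PC=7 idx=1 pred=N actual=T -> ctr[1]=1
Ev 5: PC=2 idx=2 pred=T actual=T -> ctr[2]=3
Ev 6: PC=7 idx=1 pred=N actual=N -> ctr[1]=0
Ev 7: PC=2 idx=2 pred=T actual=N -> ctr[2]=2
Ev 8: PC=7 idx=1 pred=N actual=T -> ctr[1]=1
Ev 9: PC=7 idx=1 pred=N actual=N -> ctr[1]=0
Ev 10: PC=7 idx=1 pred=N actual=N -> ctr[1]=0
Ev 11: PC=7 idx=1 pred=N actual=T -> ctr[1]=1
Ev 12: PC=7 idx=1 pred=N actual=N -> ctr[1]=0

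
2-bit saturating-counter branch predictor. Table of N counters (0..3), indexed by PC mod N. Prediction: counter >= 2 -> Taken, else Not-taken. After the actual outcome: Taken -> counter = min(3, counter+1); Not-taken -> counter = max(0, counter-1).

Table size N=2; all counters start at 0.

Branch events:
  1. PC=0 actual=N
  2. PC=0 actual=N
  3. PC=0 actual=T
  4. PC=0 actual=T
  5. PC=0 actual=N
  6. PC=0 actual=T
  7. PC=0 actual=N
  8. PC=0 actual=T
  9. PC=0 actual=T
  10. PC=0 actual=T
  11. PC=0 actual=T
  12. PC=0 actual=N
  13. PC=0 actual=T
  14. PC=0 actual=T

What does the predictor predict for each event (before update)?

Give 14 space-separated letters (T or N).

Answer: N N N N T N T N T T T T T T

Derivation:
Ev 1: PC=0 idx=0 pred=N actual=N -> ctr[0]=0
Ev 2: PC=0 idx=0 pred=N actual=N -> ctr[0]=0
Ev 3: PC=0 idx=0 pred=N actual=T -> ctr[0]=1
Ev 4: PC=0 idx=0 pred=N actual=T -> ctr[0]=2
Ev 5: PC=0 idx=0 pred=T actual=N -> ctr[0]=1
Ev 6: PC=0 idx=0 pred=N actual=T -> ctr[0]=2
Ev 7: PC=0 idx=0 pred=T actual=N -> ctr[0]=1
Ev 8: PC=0 idx=0 pred=N actual=T -> ctr[0]=2
Ev 9: PC=0 idx=0 pred=T actual=T -> ctr[0]=3
Ev 10: PC=0 idx=0 pred=T actual=T -> ctr[0]=3
Ev 11: PC=0 idx=0 pred=T actual=T -> ctr[0]=3
Ev 12: PC=0 idx=0 pred=T actual=N -> ctr[0]=2
Ev 13: PC=0 idx=0 pred=T actual=T -> ctr[0]=3
Ev 14: PC=0 idx=0 pred=T actual=T -> ctr[0]=3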